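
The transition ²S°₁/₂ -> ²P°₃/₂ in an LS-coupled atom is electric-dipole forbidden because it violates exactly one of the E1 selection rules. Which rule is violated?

Reading off the term symbols: S 1/2→1/2, L 0→1, J 1/2→3/2, parity odd→odd.
Parity must change: odd → odd — ✗.
ΔS = 0: S: 1/2 → 1/2 — ✓.
ΔL = 0, ±1 (not L=0↔0): L: 0 → 1, ΔL = +1 — ✓.
ΔJ = 0, ±1 (not J=0↔0): J: 1/2 → 3/2, ΔJ = +1 — ✓.

parity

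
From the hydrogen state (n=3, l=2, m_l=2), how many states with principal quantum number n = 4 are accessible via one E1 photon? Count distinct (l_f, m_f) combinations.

4

E1 requires Δl = ±1, so l_f ∈ {1, 3}; with 0 ≤ l_f ≤ n_f−1 = 3, the allowed l_f values are {1, 3}.
For l_f = 1: m_f ∈ {m_i−1, m_i, m_i+1} ∩ [−1, 1] = {1} → 1 state.
For l_f = 3: m_f ∈ {m_i−1, m_i, m_i+1} ∩ [−3, 3] = {1, 2, 3} → 3 states.
Total: 4.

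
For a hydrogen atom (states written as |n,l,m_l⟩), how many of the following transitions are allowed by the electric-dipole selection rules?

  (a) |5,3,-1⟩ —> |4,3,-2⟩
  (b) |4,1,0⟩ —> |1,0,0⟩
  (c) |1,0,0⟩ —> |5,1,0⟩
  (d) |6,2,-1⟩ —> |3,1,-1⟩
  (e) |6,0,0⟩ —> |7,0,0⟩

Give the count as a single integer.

(a) forbidden — Δl = +0 (E1 requires Δl = ±1)
(b) allowed
(c) allowed
(d) allowed
(e) forbidden — Δl = +0 (E1 requires Δl = ±1)
Total allowed: 3 of 5.

3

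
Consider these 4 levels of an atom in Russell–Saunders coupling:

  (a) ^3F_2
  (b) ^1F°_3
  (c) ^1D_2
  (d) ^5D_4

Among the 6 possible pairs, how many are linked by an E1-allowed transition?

(a)–(b): forbidden (ΔS).
(a)–(c): forbidden (parity, ΔS).
(a)–(d): forbidden (parity, ΔS, ΔJ).
(b)–(c): allowed.
(b)–(d): forbidden (ΔS).
(c)–(d): forbidden (parity, ΔS, ΔJ).
Allowed pairs: 1 of 6.

1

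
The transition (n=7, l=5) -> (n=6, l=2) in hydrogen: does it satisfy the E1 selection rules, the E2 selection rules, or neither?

Δl = 2 − 5 = -3; l_i + l_f = 7.
E1 (Δl = ±1): not satisfied.
E2 (Δl = 0,±2, l_i+l_f ≥ 2): not satisfied.

neither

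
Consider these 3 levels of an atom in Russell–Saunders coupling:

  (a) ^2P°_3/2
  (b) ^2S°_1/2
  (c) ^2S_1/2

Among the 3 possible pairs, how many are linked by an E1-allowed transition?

1

(a)–(b): forbidden (parity).
(a)–(c): allowed.
(b)–(c): forbidden (ΔL).
Allowed pairs: 1 of 3.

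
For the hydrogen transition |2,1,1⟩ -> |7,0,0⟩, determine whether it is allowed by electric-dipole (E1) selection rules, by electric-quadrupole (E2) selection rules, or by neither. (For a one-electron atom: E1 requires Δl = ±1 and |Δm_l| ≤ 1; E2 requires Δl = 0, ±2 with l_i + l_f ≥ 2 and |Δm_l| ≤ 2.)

E1

Δl = 0 − 1 = -1; l_i + l_f = 1.
Δm_l = -1.
E1 (Δl = ±1, |Δm_l| ≤ 1): satisfied.
E2 (Δl = 0,±2, l_i+l_f ≥ 2, |Δm_l| ≤ 2): not satisfied.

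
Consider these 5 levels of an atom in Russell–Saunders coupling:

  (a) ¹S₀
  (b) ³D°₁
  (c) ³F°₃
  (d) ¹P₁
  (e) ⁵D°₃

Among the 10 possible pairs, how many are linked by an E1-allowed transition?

0

(a)–(b): forbidden (ΔS, ΔL).
(a)–(c): forbidden (ΔS, ΔL, ΔJ).
(a)–(d): forbidden (parity).
(a)–(e): forbidden (ΔS, ΔL, ΔJ).
(b)–(c): forbidden (parity, ΔJ).
(b)–(d): forbidden (ΔS).
(b)–(e): forbidden (parity, ΔS, ΔJ).
(c)–(d): forbidden (ΔS, ΔL, ΔJ).
(c)–(e): forbidden (parity, ΔS).
(d)–(e): forbidden (ΔS, ΔJ).
Allowed pairs: 0 of 10.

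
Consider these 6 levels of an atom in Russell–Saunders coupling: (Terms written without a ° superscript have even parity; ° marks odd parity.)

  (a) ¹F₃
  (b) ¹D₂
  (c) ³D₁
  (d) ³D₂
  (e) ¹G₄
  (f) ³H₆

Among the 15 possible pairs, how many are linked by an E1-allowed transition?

0

(a)–(b): forbidden (parity).
(a)–(c): forbidden (parity, ΔS, ΔJ).
(a)–(d): forbidden (parity, ΔS).
(a)–(e): forbidden (parity).
(a)–(f): forbidden (parity, ΔS, ΔL, ΔJ).
(b)–(c): forbidden (parity, ΔS).
(b)–(d): forbidden (parity, ΔS).
(b)–(e): forbidden (parity, ΔL, ΔJ).
(b)–(f): forbidden (parity, ΔS, ΔL, ΔJ).
(c)–(d): forbidden (parity).
(c)–(e): forbidden (parity, ΔS, ΔL, ΔJ).
(c)–(f): forbidden (parity, ΔL, ΔJ).
(d)–(e): forbidden (parity, ΔS, ΔL, ΔJ).
(d)–(f): forbidden (parity, ΔL, ΔJ).
(e)–(f): forbidden (parity, ΔS, ΔJ).
Allowed pairs: 0 of 15.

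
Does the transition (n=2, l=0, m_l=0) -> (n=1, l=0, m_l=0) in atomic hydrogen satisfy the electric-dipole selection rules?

forbidden

Δl = 0 − 0 = +0; the E1 rule Δl = ±1 is fails.
Δm_l = 0 − (0) = +0. E1 requires Δm_l = 0, ±1: passes.
The transition is electric-dipole forbidden.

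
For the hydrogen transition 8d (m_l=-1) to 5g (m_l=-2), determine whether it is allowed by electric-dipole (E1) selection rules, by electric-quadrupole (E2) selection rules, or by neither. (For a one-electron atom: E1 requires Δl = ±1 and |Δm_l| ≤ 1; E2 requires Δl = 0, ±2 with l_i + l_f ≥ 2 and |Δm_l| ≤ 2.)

Δl = 4 − 2 = +2; l_i + l_f = 6.
Δm_l = -1.
E1 (Δl = ±1, |Δm_l| ≤ 1): not satisfied.
E2 (Δl = 0,±2, l_i+l_f ≥ 2, |Δm_l| ≤ 2): satisfied.

E2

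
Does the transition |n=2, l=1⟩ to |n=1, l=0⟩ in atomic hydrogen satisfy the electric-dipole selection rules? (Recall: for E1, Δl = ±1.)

Initial l = 1, final l = 0, so Δl = -1. E1 requires Δl = ±1: satisfied.
All E1 selection rules are satisfied.

allowed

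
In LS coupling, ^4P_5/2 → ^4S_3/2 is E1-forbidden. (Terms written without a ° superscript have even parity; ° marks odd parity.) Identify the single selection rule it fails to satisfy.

Initial level: S=3/2, L=1, J=5/2, parity even. Final level: S=3/2, L=0, J=3/2, parity even.
Parity must change: even → even — fails.
ΔS = 0: S: 3/2 → 3/2 — ok.
ΔL = 0, ±1 (not L=0↔0): L: 1 → 0, ΔL = -1 — ok.
ΔJ = 0, ±1 (not J=0↔0): J: 5/2 → 3/2, ΔJ = -1 — ok.

parity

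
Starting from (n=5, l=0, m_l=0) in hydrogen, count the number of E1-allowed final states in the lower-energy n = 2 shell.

E1 requires Δl = ±1, so l_f ∈ {-1, 1}; with 0 ≤ l_f ≤ n_f−1 = 1, the allowed l_f values are {1}.
For l_f = 1: m_f ∈ {m_i−1, m_i, m_i+1} ∩ [−1, 1] = {-1, 0, 1} → 3 states.
Total: 3.

3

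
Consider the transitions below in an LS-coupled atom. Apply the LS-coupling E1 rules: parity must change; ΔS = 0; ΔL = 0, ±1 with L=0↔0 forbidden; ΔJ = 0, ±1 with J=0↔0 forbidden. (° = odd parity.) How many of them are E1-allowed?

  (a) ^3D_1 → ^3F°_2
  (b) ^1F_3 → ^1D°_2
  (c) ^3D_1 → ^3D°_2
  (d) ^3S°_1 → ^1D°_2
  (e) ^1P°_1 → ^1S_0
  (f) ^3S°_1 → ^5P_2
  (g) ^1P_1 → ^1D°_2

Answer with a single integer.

5

(a) allowed
(b) allowed
(c) allowed
(d) forbidden (parity, ΔS, ΔL fail)
(e) allowed
(f) forbidden (ΔS fails)
(g) allowed
Total allowed: 5 of 7.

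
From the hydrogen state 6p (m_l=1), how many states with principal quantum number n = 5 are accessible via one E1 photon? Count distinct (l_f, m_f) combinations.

4

E1 requires Δl = ±1, so l_f ∈ {0, 2}; with 0 ≤ l_f ≤ n_f−1 = 4, the allowed l_f values are {0, 2}.
For l_f = 0: m_f ∈ {m_i−1, m_i, m_i+1} ∩ [−0, 0] = {0} → 1 state.
For l_f = 2: m_f ∈ {m_i−1, m_i, m_i+1} ∩ [−2, 2] = {0, 1, 2} → 3 states.
Total: 4.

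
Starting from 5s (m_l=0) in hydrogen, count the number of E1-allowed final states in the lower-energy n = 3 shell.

3

E1 requires Δl = ±1, so l_f ∈ {-1, 1}; with 0 ≤ l_f ≤ n_f−1 = 2, the allowed l_f values are {1}.
For l_f = 1: m_f ∈ {m_i−1, m_i, m_i+1} ∩ [−1, 1] = {-1, 0, 1} → 3 states.
Total: 3.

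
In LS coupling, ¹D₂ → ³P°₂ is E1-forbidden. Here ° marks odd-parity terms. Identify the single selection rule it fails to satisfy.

Reading off the term symbols: S 0→1, L 2→1, J 2→2, parity even→odd.
Parity must change: even → odd — passes.
ΔJ = 0, ±1 (not J=0↔0): J: 2 → 2, ΔJ = +0 — passes.
ΔS = 0: S: 0 → 1 — fails.
ΔL = 0, ±1 (not L=0↔0): L: 2 → 1, ΔL = -1 — passes.

the ΔS = 0 rule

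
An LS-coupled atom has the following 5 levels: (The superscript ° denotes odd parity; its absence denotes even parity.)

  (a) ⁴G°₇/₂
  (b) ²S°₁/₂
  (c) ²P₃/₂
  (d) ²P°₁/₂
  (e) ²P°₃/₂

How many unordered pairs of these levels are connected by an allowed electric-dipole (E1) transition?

3

(a)–(b): forbidden (parity, ΔS, ΔL, ΔJ).
(a)–(c): forbidden (ΔS, ΔL, ΔJ).
(a)–(d): forbidden (parity, ΔS, ΔL, ΔJ).
(a)–(e): forbidden (parity, ΔS, ΔL, ΔJ).
(b)–(c): allowed.
(b)–(d): forbidden (parity).
(b)–(e): forbidden (parity).
(c)–(d): allowed.
(c)–(e): allowed.
(d)–(e): forbidden (parity).
Allowed pairs: 3 of 10.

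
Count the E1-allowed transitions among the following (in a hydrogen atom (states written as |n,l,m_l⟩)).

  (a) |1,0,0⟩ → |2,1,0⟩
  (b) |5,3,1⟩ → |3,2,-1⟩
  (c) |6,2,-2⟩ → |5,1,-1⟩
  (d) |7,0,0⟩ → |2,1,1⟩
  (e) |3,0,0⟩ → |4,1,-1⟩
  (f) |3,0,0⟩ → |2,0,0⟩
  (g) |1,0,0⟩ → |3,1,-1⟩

(a) allowed
(b) forbidden — Δm_l = -2 (E1 requires Δm_l = 0, ±1)
(c) allowed
(d) allowed
(e) allowed
(f) forbidden — Δl = +0 (E1 requires Δl = ±1)
(g) allowed
Total allowed: 5 of 7.

5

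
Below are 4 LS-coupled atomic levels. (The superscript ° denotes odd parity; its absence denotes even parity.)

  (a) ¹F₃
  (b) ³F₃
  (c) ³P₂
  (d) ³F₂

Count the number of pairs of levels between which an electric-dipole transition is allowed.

(a)–(b): forbidden (parity, ΔS).
(a)–(c): forbidden (parity, ΔS, ΔL).
(a)–(d): forbidden (parity, ΔS).
(b)–(c): forbidden (parity, ΔL).
(b)–(d): forbidden (parity).
(c)–(d): forbidden (parity, ΔL).
Allowed pairs: 0 of 6.

0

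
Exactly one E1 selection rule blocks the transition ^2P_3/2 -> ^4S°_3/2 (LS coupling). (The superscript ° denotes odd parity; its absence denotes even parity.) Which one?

Reading off the term symbols: S 1/2→3/2, L 1→0, J 3/2→3/2, parity even→odd.
Parity must change: even → odd — satisfied.
ΔS = 0: S: 1/2 → 3/2 — violated.
ΔL = 0, ±1 (not L=0↔0): L: 1 → 0, ΔL = -1 — satisfied.
ΔJ = 0, ±1 (not J=0↔0): J: 3/2 → 3/2, ΔJ = +0 — satisfied.

the ΔS = 0 rule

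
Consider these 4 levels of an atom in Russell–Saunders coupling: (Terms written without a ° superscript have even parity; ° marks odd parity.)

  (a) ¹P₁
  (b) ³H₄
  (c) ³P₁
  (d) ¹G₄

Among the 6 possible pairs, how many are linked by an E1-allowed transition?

0

(a)–(b): forbidden (parity, ΔS, ΔL, ΔJ).
(a)–(c): forbidden (parity, ΔS).
(a)–(d): forbidden (parity, ΔL, ΔJ).
(b)–(c): forbidden (parity, ΔL, ΔJ).
(b)–(d): forbidden (parity, ΔS).
(c)–(d): forbidden (parity, ΔS, ΔL, ΔJ).
Allowed pairs: 0 of 6.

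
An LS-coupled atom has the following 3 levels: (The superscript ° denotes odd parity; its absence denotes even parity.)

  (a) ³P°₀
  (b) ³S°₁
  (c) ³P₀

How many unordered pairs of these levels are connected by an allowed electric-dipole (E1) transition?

(a)–(b): forbidden (parity).
(a)–(c): forbidden (ΔJ).
(b)–(c): allowed.
Allowed pairs: 1 of 3.

1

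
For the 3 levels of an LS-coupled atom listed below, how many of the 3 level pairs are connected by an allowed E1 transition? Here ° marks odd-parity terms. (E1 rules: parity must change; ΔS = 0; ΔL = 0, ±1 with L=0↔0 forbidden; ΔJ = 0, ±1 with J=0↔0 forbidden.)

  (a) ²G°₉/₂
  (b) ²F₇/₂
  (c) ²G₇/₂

2

(a)–(b): allowed.
(a)–(c): allowed.
(b)–(c): forbidden (parity).
Allowed pairs: 2 of 3.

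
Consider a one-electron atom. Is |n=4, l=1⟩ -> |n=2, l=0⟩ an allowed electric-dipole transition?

allowed

Initial l = 1, final l = 0, so Δl = -1. E1 requires Δl = ±1: ok.
All E1 selection rules are satisfied.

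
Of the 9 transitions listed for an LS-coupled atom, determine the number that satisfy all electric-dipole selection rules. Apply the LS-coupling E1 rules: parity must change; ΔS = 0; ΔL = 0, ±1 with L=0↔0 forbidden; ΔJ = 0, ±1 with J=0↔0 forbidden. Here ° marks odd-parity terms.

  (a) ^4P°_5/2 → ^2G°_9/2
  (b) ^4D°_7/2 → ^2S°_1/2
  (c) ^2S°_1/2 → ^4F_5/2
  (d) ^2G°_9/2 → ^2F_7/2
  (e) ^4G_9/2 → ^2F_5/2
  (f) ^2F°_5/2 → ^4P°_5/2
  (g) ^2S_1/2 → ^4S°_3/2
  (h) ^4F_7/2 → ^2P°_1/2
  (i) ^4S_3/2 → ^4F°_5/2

(a) forbidden (parity, ΔS, ΔL, ΔJ fail)
(b) forbidden (parity, ΔS, ΔL, ΔJ fail)
(c) forbidden (ΔS, ΔL, ΔJ fail)
(d) allowed
(e) forbidden (parity, ΔS, ΔJ fail)
(f) forbidden (parity, ΔS, ΔL fail)
(g) forbidden (ΔS, ΔL fail)
(h) forbidden (ΔS, ΔL, ΔJ fail)
(i) forbidden (ΔL fails)
Total allowed: 1 of 9.

1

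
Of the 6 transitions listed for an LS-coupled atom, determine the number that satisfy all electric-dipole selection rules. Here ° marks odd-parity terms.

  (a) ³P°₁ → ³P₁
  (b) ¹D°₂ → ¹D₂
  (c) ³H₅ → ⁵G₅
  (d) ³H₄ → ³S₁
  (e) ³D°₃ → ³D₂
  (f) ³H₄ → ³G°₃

(a) allowed
(b) allowed
(c) forbidden (parity, ΔS fail)
(d) forbidden (parity, ΔL, ΔJ fail)
(e) allowed
(f) allowed
Total allowed: 4 of 6.

4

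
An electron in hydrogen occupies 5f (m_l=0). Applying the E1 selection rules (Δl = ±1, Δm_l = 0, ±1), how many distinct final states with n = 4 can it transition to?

E1 requires Δl = ±1, so l_f ∈ {2, 4}; with 0 ≤ l_f ≤ n_f−1 = 3, the allowed l_f values are {2}.
For l_f = 2: m_f ∈ {m_i−1, m_i, m_i+1} ∩ [−2, 2] = {-1, 0, 1} → 3 states.
Total: 3.

3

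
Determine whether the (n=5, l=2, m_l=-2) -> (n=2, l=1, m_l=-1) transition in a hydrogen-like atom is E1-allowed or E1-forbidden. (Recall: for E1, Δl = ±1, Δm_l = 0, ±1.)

allowed

Δl = 1 − 2 = -1; the E1 rule Δl = ±1 is passes.
Δm_l = -1 − (-2) = +1. E1 requires Δm_l = 0, ±1: passes.
All E1 selection rules are satisfied.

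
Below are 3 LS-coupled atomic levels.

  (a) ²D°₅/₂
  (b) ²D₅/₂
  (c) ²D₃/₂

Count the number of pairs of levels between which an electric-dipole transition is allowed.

(a)–(b): allowed.
(a)–(c): allowed.
(b)–(c): forbidden (parity).
Allowed pairs: 2 of 3.

2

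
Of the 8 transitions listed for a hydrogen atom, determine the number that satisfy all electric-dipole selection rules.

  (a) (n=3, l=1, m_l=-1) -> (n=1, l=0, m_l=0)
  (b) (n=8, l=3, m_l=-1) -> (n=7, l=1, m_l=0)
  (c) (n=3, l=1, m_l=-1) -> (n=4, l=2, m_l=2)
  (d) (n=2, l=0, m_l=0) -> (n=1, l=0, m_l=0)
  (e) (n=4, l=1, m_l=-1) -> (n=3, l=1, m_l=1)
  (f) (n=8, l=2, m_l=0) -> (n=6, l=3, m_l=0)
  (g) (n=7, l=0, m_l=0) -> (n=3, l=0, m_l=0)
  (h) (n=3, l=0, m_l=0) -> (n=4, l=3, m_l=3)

(a) allowed
(b) forbidden — Δl = -2 (E1 requires Δl = ±1)
(c) forbidden — Δm_l = +3 (E1 requires Δm_l = 0, ±1)
(d) forbidden — Δl = +0 (E1 requires Δl = ±1)
(e) forbidden — Δl = +0 (E1 requires Δl = ±1); Δm_l = +2 (E1 requires Δm_l = 0, ±1)
(f) allowed
(g) forbidden — Δl = +0 (E1 requires Δl = ±1)
(h) forbidden — Δl = +3 (E1 requires Δl = ±1); Δm_l = +3 (E1 requires Δm_l = 0, ±1)
Total allowed: 2 of 8.

2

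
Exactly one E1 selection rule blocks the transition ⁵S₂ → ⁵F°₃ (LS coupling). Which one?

the ΔL = 0, ±1 rule

Initial level: S=2, L=0, J=2, parity even. Final level: S=2, L=3, J=3, parity odd.
Parity must change: even → odd — ok.
ΔS = 0: S: 2 → 2 — ok.
ΔL = 0, ±1 (not L=0↔0): L: 0 → 3, ΔL = +3 — fails.
ΔJ = 0, ±1 (not J=0↔0): J: 2 → 3, ΔJ = +1 — ok.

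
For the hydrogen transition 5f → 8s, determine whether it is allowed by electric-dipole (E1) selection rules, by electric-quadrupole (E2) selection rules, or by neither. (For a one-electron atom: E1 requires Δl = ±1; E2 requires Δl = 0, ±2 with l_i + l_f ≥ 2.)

Δl = 0 − 3 = -3; l_i + l_f = 3.
E1 (Δl = ±1): not satisfied.
E2 (Δl = 0,±2, l_i+l_f ≥ 2): not satisfied.

neither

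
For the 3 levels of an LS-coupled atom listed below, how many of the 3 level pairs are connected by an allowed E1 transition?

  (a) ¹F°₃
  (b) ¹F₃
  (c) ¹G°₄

2

(a)–(b): allowed.
(a)–(c): forbidden (parity).
(b)–(c): allowed.
Allowed pairs: 2 of 3.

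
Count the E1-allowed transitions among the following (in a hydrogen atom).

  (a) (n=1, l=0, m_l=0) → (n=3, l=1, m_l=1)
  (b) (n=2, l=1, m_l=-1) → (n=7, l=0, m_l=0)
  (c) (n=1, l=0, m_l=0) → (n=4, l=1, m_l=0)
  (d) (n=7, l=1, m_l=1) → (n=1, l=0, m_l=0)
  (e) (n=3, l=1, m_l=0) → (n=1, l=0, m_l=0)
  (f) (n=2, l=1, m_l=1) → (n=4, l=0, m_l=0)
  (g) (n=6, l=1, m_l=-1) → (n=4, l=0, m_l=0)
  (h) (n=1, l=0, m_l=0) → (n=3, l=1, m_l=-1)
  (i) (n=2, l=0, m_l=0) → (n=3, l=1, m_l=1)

(a) allowed
(b) allowed
(c) allowed
(d) allowed
(e) allowed
(f) allowed
(g) allowed
(h) allowed
(i) allowed
Total allowed: 9 of 9.

9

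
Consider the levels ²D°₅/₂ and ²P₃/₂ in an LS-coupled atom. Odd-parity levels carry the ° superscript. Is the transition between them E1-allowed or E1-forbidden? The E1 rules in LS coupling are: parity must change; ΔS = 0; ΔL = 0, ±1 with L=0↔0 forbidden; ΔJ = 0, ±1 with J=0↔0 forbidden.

Initial level: S=1/2, L=2, J=5/2, parity odd. Final level: S=1/2, L=1, J=3/2, parity even.
Parity must change: odd → even — passes.
ΔS = 0: S: 1/2 → 1/2 — passes.
ΔL = 0, ±1 (not L=0↔0): L: 2 → 1, ΔL = -1 — passes.
ΔJ = 0, ±1 (not J=0↔0): J: 5/2 → 3/2, ΔJ = -1 — passes.
All four E1 rules are satisfied.

allowed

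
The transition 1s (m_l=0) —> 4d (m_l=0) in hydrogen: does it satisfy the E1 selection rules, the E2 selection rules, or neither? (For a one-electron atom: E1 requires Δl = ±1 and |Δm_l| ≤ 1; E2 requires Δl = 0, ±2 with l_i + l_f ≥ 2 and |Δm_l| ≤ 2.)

Δl = 2 − 0 = +2; l_i + l_f = 2.
Δm_l = +0.
E1 (Δl = ±1, |Δm_l| ≤ 1): not satisfied.
E2 (Δl = 0,±2, l_i+l_f ≥ 2, |Δm_l| ≤ 2): satisfied.

E2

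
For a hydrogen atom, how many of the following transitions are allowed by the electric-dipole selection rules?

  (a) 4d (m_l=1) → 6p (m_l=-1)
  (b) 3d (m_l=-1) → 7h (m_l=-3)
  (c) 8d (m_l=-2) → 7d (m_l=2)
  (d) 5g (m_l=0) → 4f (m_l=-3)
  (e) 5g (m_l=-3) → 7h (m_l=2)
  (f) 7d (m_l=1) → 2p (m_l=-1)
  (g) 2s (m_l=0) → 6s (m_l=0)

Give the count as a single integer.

0

(a) forbidden — Δm_l = -2 (E1 requires Δm_l = 0, ±1)
(b) forbidden — Δl = +3 (E1 requires Δl = ±1); Δm_l = -2 (E1 requires Δm_l = 0, ±1)
(c) forbidden — Δl = +0 (E1 requires Δl = ±1); Δm_l = +4 (E1 requires Δm_l = 0, ±1)
(d) forbidden — Δm_l = -3 (E1 requires Δm_l = 0, ±1)
(e) forbidden — Δm_l = +5 (E1 requires Δm_l = 0, ±1)
(f) forbidden — Δm_l = -2 (E1 requires Δm_l = 0, ±1)
(g) forbidden — Δl = +0 (E1 requires Δl = ±1)
Total allowed: 0 of 7.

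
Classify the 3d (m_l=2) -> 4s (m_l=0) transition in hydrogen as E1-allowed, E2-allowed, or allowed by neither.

E2

Δl = 0 − 2 = -2; l_i + l_f = 2.
Δm_l = -2.
E1 (Δl = ±1, |Δm_l| ≤ 1): not satisfied.
E2 (Δl = 0,±2, l_i+l_f ≥ 2, |Δm_l| ≤ 2): satisfied.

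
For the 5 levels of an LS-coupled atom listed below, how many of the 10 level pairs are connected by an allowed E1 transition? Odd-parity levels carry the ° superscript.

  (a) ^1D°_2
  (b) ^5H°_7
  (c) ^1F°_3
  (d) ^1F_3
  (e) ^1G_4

(a)–(b): forbidden (parity, ΔS, ΔL, ΔJ).
(a)–(c): forbidden (parity).
(a)–(d): allowed.
(a)–(e): forbidden (ΔL, ΔJ).
(b)–(c): forbidden (parity, ΔS, ΔL, ΔJ).
(b)–(d): forbidden (ΔS, ΔL, ΔJ).
(b)–(e): forbidden (ΔS, ΔJ).
(c)–(d): allowed.
(c)–(e): allowed.
(d)–(e): forbidden (parity).
Allowed pairs: 3 of 10.

3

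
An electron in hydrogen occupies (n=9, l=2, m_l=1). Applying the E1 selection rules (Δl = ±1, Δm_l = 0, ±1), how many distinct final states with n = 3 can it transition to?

2

E1 requires Δl = ±1, so l_f ∈ {1, 3}; with 0 ≤ l_f ≤ n_f−1 = 2, the allowed l_f values are {1}.
For l_f = 1: m_f ∈ {m_i−1, m_i, m_i+1} ∩ [−1, 1] = {0, 1} → 2 states.
Total: 2.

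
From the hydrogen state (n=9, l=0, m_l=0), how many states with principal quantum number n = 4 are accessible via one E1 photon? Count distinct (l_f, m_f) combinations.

E1 requires Δl = ±1, so l_f ∈ {-1, 1}; with 0 ≤ l_f ≤ n_f−1 = 3, the allowed l_f values are {1}.
For l_f = 1: m_f ∈ {m_i−1, m_i, m_i+1} ∩ [−1, 1] = {-1, 0, 1} → 3 states.
Total: 3.

3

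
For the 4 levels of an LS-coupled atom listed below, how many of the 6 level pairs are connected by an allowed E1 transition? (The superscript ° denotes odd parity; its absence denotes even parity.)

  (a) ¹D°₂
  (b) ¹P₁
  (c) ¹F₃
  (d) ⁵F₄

2

(a)–(b): allowed.
(a)–(c): allowed.
(a)–(d): forbidden (ΔS, ΔJ).
(b)–(c): forbidden (parity, ΔL, ΔJ).
(b)–(d): forbidden (parity, ΔS, ΔL, ΔJ).
(c)–(d): forbidden (parity, ΔS).
Allowed pairs: 2 of 6.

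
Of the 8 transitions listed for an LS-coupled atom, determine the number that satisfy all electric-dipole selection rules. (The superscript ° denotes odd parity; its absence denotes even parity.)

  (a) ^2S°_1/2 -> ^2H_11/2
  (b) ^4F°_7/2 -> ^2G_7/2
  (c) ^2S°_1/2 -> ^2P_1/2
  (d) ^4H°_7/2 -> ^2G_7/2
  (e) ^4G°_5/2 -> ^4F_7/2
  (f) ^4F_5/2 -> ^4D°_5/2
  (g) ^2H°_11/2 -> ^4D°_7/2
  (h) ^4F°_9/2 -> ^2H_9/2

(a) forbidden (ΔL, ΔJ fail)
(b) forbidden (ΔS fails)
(c) allowed
(d) forbidden (ΔS fails)
(e) allowed
(f) allowed
(g) forbidden (parity, ΔS, ΔL, ΔJ fail)
(h) forbidden (ΔS, ΔL fail)
Total allowed: 3 of 8.

3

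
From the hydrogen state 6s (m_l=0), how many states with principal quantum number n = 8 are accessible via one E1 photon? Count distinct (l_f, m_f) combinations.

E1 requires Δl = ±1, so l_f ∈ {-1, 1}; with 0 ≤ l_f ≤ n_f−1 = 7, the allowed l_f values are {1}.
For l_f = 1: m_f ∈ {m_i−1, m_i, m_i+1} ∩ [−1, 1] = {-1, 0, 1} → 3 states.
Total: 3.

3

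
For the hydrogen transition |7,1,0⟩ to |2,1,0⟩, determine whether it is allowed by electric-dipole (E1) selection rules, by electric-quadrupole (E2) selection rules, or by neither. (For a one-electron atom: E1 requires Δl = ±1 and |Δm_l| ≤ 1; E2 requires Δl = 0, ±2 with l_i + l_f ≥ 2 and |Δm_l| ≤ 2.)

E2

Δl = 1 − 1 = +0; l_i + l_f = 2.
Δm_l = +0.
E1 (Δl = ±1, |Δm_l| ≤ 1): not satisfied.
E2 (Δl = 0,±2, l_i+l_f ≥ 2, |Δm_l| ≤ 2): satisfied.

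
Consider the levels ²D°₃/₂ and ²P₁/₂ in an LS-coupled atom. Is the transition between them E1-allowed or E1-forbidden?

allowed

Parity must change: odd → even — passes.
ΔS = 0: S: 1/2 → 1/2 — passes.
ΔL = 0, ±1 (not L=0↔0): L: 2 → 1, ΔL = -1 — passes.
ΔJ = 0, ±1 (not J=0↔0): J: 3/2 → 1/2, ΔJ = -1 — passes.
All four E1 rules are satisfied.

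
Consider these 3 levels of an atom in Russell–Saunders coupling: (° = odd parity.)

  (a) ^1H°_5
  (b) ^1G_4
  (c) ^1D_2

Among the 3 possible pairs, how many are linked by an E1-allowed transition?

1

(a)–(b): allowed.
(a)–(c): forbidden (ΔL, ΔJ).
(b)–(c): forbidden (parity, ΔL, ΔJ).
Allowed pairs: 1 of 3.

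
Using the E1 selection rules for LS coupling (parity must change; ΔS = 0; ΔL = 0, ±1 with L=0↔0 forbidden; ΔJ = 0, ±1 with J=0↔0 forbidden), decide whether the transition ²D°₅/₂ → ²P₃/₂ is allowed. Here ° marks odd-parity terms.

allowed

Parity must change: odd → even — ✓.
ΔS = 0: S: 1/2 → 1/2 — ✓.
ΔL = 0, ±1 (not L=0↔0): L: 2 → 1, ΔL = -1 — ✓.
ΔJ = 0, ±1 (not J=0↔0): J: 5/2 → 3/2, ΔJ = -1 — ✓.
All four E1 rules are satisfied.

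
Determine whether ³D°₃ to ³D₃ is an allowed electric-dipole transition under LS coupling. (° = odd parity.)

Initial level: S=1, L=2, J=3, parity odd. Final level: S=1, L=2, J=3, parity even.
Parity must change: odd → even — passes.
ΔS = 0: S: 1 → 1 — passes.
ΔL = 0, ±1 (not L=0↔0): L: 2 → 2, ΔL = +0 — passes.
ΔJ = 0, ±1 (not J=0↔0): J: 3 → 3, ΔJ = +0 — passes.
All four E1 rules are satisfied.

allowed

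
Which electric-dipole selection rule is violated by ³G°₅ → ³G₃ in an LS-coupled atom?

the ΔJ = 0, ±1 rule

ΔJ = 0, ±1 (not J=0↔0): J: 5 → 3, ΔJ = -2 — ✗.
Parity must change: odd → even — ✓.
ΔS = 0: S: 1 → 1 — ✓.
ΔL = 0, ±1 (not L=0↔0): L: 4 → 4, ΔL = +0 — ✓.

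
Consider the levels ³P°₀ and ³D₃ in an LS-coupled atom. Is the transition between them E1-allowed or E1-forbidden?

forbidden

Parity must change: odd → even — ✓.
ΔS = 0: S: 1 → 1 — ✓.
ΔL = 0, ±1 (not L=0↔0): L: 1 → 2, ΔL = +1 — ✓.
ΔJ = 0, ±1 (not J=0↔0): J: 0 → 3, ΔJ = +3 — ✗.
Rule(s) violated: ΔJ.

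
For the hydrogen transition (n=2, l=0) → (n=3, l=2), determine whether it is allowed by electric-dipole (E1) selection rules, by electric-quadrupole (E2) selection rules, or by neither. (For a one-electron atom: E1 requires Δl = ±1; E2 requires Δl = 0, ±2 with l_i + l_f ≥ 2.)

E2

Δl = 2 − 0 = +2; l_i + l_f = 2.
E1 (Δl = ±1): not satisfied.
E2 (Δl = 0,±2, l_i+l_f ≥ 2): satisfied.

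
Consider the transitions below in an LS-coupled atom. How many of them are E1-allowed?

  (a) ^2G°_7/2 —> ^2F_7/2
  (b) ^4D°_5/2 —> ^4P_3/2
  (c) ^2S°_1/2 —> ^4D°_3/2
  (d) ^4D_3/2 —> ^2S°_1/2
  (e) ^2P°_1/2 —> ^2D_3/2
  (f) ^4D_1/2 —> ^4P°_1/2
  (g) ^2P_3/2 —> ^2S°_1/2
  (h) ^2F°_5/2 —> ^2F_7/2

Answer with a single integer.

6

(a) allowed
(b) allowed
(c) forbidden (parity, ΔS, ΔL fail)
(d) forbidden (ΔS, ΔL fail)
(e) allowed
(f) allowed
(g) allowed
(h) allowed
Total allowed: 6 of 8.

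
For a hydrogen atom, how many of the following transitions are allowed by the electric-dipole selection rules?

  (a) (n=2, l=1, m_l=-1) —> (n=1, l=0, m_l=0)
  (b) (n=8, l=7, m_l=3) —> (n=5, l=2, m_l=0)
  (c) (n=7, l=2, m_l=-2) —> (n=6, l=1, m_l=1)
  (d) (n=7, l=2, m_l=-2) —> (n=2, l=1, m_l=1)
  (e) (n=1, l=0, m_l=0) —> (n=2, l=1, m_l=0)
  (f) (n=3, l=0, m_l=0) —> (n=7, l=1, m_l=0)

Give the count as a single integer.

(a) allowed
(b) forbidden — Δl = -5 (E1 requires Δl = ±1); Δm_l = -3 (E1 requires Δm_l = 0, ±1)
(c) forbidden — Δm_l = +3 (E1 requires Δm_l = 0, ±1)
(d) forbidden — Δm_l = +3 (E1 requires Δm_l = 0, ±1)
(e) allowed
(f) allowed
Total allowed: 3 of 6.

3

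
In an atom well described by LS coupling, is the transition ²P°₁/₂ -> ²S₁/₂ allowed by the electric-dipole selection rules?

Reading off the term symbols: S 1/2→1/2, L 1→0, J 1/2→1/2, parity odd→even.
Parity must change: odd → even — ✓.
ΔS = 0: S: 1/2 → 1/2 — ✓.
ΔL = 0, ±1 (not L=0↔0): L: 1 → 0, ΔL = -1 — ✓.
ΔJ = 0, ±1 (not J=0↔0): J: 1/2 → 1/2, ΔJ = +0 — ✓.
All four E1 rules are satisfied.

allowed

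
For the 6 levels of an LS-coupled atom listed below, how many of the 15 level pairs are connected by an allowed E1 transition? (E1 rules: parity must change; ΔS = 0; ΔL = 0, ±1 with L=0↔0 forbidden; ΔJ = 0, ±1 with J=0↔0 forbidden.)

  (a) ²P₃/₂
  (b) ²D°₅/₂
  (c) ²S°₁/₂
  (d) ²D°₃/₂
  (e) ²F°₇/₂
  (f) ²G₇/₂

(a)–(b): allowed.
(a)–(c): allowed.
(a)–(d): allowed.
(a)–(e): forbidden (ΔL, ΔJ).
(a)–(f): forbidden (parity, ΔL, ΔJ).
(b)–(c): forbidden (parity, ΔL, ΔJ).
(b)–(d): forbidden (parity).
(b)–(e): forbidden (parity).
(b)–(f): forbidden (ΔL).
(c)–(d): forbidden (parity, ΔL).
(c)–(e): forbidden (parity, ΔL, ΔJ).
(c)–(f): forbidden (ΔL, ΔJ).
(d)–(e): forbidden (parity, ΔJ).
(d)–(f): forbidden (ΔL, ΔJ).
(e)–(f): allowed.
Allowed pairs: 4 of 15.

4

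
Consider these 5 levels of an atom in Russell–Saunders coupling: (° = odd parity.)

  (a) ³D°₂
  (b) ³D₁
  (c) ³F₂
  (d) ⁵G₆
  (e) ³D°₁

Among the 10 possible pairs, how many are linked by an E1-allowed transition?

(a)–(b): allowed.
(a)–(c): allowed.
(a)–(d): forbidden (ΔS, ΔL, ΔJ).
(a)–(e): forbidden (parity).
(b)–(c): forbidden (parity).
(b)–(d): forbidden (parity, ΔS, ΔL, ΔJ).
(b)–(e): allowed.
(c)–(d): forbidden (parity, ΔS, ΔJ).
(c)–(e): allowed.
(d)–(e): forbidden (ΔS, ΔL, ΔJ).
Allowed pairs: 4 of 10.

4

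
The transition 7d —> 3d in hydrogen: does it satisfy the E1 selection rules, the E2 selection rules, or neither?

Δl = 2 − 2 = +0; l_i + l_f = 4.
E1 (Δl = ±1): not satisfied.
E2 (Δl = 0,±2, l_i+l_f ≥ 2): satisfied.

E2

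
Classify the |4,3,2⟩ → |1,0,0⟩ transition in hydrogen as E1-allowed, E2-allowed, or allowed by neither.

neither

Δl = 0 − 3 = -3; l_i + l_f = 3.
Δm_l = -2.
E1 (Δl = ±1, |Δm_l| ≤ 1): not satisfied.
E2 (Δl = 0,±2, l_i+l_f ≥ 2, |Δm_l| ≤ 2): not satisfied.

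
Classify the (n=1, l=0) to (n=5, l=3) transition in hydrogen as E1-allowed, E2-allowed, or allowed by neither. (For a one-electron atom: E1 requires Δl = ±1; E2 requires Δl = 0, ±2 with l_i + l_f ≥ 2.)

neither

Δl = 3 − 0 = +3; l_i + l_f = 3.
E1 (Δl = ±1): not satisfied.
E2 (Δl = 0,±2, l_i+l_f ≥ 2): not satisfied.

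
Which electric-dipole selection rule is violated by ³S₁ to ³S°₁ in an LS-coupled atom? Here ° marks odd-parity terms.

the L=0 ↔ L=0 exclusion

Initial level: S=1, L=0, J=1, parity even. Final level: S=1, L=0, J=1, parity odd.
Parity must change: even → odd — ✓.
ΔS = 0: S: 1 → 1 — ✓.
ΔL = 0, ±1 (not L=0↔0): L: 0 → 0, ΔL = +0 — ✗.
ΔJ = 0, ±1 (not J=0↔0): J: 1 → 1, ΔJ = +0 — ✓.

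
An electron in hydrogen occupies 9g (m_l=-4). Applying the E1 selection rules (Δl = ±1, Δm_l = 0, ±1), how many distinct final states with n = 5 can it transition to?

E1 requires Δl = ±1, so l_f ∈ {3, 5}; with 0 ≤ l_f ≤ n_f−1 = 4, the allowed l_f values are {3}.
For l_f = 3: m_f ∈ {m_i−1, m_i, m_i+1} ∩ [−3, 3] = {-3} → 1 state.
Total: 1.

1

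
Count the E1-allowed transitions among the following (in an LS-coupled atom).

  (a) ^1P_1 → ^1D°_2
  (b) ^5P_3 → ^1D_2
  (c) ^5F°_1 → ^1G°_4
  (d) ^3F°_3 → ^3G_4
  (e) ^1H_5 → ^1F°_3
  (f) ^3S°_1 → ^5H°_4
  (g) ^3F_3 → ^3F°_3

3

(a) allowed
(b) forbidden (parity, ΔS fail)
(c) forbidden (parity, ΔS, ΔJ fail)
(d) allowed
(e) forbidden (ΔL, ΔJ fail)
(f) forbidden (parity, ΔS, ΔL, ΔJ fail)
(g) allowed
Total allowed: 3 of 7.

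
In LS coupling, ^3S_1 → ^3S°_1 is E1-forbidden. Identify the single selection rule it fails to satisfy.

Parity must change: even → odd — passes.
ΔS = 0: S: 1 → 1 — passes.
ΔL = 0, ±1 (not L=0↔0): L: 0 → 0, ΔL = +0 — fails.
ΔJ = 0, ±1 (not J=0↔0): J: 1 → 1, ΔJ = +0 — passes.

the L=0 ↔ L=0 exclusion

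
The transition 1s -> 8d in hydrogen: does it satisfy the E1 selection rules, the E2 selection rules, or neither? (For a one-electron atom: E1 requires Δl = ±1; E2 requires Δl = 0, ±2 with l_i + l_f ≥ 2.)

E2

Δl = 2 − 0 = +2; l_i + l_f = 2.
E1 (Δl = ±1): not satisfied.
E2 (Δl = 0,±2, l_i+l_f ≥ 2): satisfied.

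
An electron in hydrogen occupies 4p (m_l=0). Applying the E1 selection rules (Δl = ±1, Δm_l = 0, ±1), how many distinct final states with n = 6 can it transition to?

E1 requires Δl = ±1, so l_f ∈ {0, 2}; with 0 ≤ l_f ≤ n_f−1 = 5, the allowed l_f values are {0, 2}.
For l_f = 0: m_f ∈ {m_i−1, m_i, m_i+1} ∩ [−0, 0] = {0} → 1 state.
For l_f = 2: m_f ∈ {m_i−1, m_i, m_i+1} ∩ [−2, 2] = {-1, 0, 1} → 3 states.
Total: 4.

4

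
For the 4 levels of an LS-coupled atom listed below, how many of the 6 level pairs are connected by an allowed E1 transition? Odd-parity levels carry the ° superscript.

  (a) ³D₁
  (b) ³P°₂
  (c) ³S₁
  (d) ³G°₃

2

(a)–(b): allowed.
(a)–(c): forbidden (parity, ΔL).
(a)–(d): forbidden (ΔL, ΔJ).
(b)–(c): allowed.
(b)–(d): forbidden (parity, ΔL).
(c)–(d): forbidden (ΔL, ΔJ).
Allowed pairs: 2 of 6.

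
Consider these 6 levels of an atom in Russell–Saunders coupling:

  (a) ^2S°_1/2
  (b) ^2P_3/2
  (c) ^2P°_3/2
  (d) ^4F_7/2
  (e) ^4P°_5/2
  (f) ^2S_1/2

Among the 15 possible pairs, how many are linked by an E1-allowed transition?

3

(a)–(b): allowed.
(a)–(c): forbidden (parity).
(a)–(d): forbidden (ΔS, ΔL, ΔJ).
(a)–(e): forbidden (parity, ΔS, ΔJ).
(a)–(f): forbidden (ΔL).
(b)–(c): allowed.
(b)–(d): forbidden (parity, ΔS, ΔL, ΔJ).
(b)–(e): forbidden (ΔS).
(b)–(f): forbidden (parity).
(c)–(d): forbidden (ΔS, ΔL, ΔJ).
(c)–(e): forbidden (parity, ΔS).
(c)–(f): allowed.
(d)–(e): forbidden (ΔL).
(d)–(f): forbidden (parity, ΔS, ΔL, ΔJ).
(e)–(f): forbidden (ΔS, ΔJ).
Allowed pairs: 3 of 15.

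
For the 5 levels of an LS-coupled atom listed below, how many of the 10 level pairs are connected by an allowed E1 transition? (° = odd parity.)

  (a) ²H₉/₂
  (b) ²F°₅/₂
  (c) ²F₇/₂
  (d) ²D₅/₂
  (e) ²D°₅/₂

(a)–(b): forbidden (ΔL, ΔJ).
(a)–(c): forbidden (parity, ΔL).
(a)–(d): forbidden (parity, ΔL, ΔJ).
(a)–(e): forbidden (ΔL, ΔJ).
(b)–(c): allowed.
(b)–(d): allowed.
(b)–(e): forbidden (parity).
(c)–(d): forbidden (parity).
(c)–(e): allowed.
(d)–(e): allowed.
Allowed pairs: 4 of 10.

4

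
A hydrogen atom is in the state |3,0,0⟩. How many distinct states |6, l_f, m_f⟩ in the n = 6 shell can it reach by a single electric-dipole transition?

3

E1 requires Δl = ±1, so l_f ∈ {-1, 1}; with 0 ≤ l_f ≤ n_f−1 = 5, the allowed l_f values are {1}.
For l_f = 1: m_f ∈ {m_i−1, m_i, m_i+1} ∩ [−1, 1] = {-1, 0, 1} → 3 states.
Total: 3.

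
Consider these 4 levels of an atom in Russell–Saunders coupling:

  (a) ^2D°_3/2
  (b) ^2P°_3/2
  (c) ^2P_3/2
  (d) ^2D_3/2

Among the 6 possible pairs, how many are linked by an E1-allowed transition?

(a)–(b): forbidden (parity).
(a)–(c): allowed.
(a)–(d): allowed.
(b)–(c): allowed.
(b)–(d): allowed.
(c)–(d): forbidden (parity).
Allowed pairs: 4 of 6.

4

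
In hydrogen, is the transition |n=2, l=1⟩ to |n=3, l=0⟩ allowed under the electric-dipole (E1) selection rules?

l: 1 → 0 (Δl = -1). Δl = ±1 ok.
All E1 selection rules are satisfied.

allowed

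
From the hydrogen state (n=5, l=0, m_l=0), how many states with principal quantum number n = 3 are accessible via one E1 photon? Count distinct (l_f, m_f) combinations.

E1 requires Δl = ±1, so l_f ∈ {-1, 1}; with 0 ≤ l_f ≤ n_f−1 = 2, the allowed l_f values are {1}.
For l_f = 1: m_f ∈ {m_i−1, m_i, m_i+1} ∩ [−1, 1] = {-1, 0, 1} → 3 states.
Total: 3.

3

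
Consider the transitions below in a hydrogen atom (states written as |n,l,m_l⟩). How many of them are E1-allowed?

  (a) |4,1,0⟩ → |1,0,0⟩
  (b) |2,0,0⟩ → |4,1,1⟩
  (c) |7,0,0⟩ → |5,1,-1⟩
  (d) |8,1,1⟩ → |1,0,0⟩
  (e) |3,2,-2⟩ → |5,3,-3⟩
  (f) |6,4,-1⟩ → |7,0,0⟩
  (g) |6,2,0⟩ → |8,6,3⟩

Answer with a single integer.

5

(a) allowed
(b) allowed
(c) allowed
(d) allowed
(e) allowed
(f) forbidden — Δl = -4 (E1 requires Δl = ±1)
(g) forbidden — Δl = +4 (E1 requires Δl = ±1); Δm_l = +3 (E1 requires Δm_l = 0, ±1)
Total allowed: 5 of 7.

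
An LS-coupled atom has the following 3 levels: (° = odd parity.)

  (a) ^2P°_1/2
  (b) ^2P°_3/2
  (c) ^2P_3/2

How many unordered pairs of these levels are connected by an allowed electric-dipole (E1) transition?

2

(a)–(b): forbidden (parity).
(a)–(c): allowed.
(b)–(c): allowed.
Allowed pairs: 2 of 3.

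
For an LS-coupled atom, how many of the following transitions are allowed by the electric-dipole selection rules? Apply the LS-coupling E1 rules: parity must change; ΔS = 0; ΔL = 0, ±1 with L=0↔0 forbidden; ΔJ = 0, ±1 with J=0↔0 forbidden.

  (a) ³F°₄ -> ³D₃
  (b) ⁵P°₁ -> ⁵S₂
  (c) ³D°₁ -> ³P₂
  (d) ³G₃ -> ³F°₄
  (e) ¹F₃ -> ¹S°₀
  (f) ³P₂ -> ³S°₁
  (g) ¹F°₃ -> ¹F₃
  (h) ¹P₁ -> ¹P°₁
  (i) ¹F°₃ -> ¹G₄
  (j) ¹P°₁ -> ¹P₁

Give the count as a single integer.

(a) allowed
(b) allowed
(c) allowed
(d) allowed
(e) forbidden (ΔL, ΔJ fail)
(f) allowed
(g) allowed
(h) allowed
(i) allowed
(j) allowed
Total allowed: 9 of 10.

9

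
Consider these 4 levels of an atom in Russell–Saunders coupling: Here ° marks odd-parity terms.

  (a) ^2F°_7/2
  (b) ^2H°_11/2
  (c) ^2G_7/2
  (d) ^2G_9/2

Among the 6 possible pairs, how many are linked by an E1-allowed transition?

3

(a)–(b): forbidden (parity, ΔL, ΔJ).
(a)–(c): allowed.
(a)–(d): allowed.
(b)–(c): forbidden (ΔJ).
(b)–(d): allowed.
(c)–(d): forbidden (parity).
Allowed pairs: 3 of 6.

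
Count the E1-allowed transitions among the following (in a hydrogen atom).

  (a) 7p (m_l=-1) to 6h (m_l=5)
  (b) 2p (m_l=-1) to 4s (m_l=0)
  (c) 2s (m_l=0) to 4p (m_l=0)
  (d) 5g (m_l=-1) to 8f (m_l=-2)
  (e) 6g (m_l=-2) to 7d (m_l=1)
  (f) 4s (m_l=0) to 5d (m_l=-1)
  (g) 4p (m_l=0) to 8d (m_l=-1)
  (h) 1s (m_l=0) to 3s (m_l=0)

4

(a) forbidden — Δl = +4 (E1 requires Δl = ±1); Δm_l = +6 (E1 requires Δm_l = 0, ±1)
(b) allowed
(c) allowed
(d) allowed
(e) forbidden — Δl = -2 (E1 requires Δl = ±1); Δm_l = +3 (E1 requires Δm_l = 0, ±1)
(f) forbidden — Δl = +2 (E1 requires Δl = ±1)
(g) allowed
(h) forbidden — Δl = +0 (E1 requires Δl = ±1)
Total allowed: 4 of 8.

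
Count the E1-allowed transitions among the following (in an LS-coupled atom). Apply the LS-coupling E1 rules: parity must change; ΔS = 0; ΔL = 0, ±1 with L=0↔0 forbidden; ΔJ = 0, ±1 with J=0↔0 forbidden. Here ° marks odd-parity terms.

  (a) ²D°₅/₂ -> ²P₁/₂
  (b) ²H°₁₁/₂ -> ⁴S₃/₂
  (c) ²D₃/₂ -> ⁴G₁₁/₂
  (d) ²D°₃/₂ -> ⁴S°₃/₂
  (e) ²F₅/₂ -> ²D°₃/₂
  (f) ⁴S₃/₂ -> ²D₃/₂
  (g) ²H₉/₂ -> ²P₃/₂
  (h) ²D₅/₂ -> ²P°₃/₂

2

(a) forbidden (ΔJ fails)
(b) forbidden (ΔS, ΔL, ΔJ fail)
(c) forbidden (parity, ΔS, ΔL, ΔJ fail)
(d) forbidden (parity, ΔS, ΔL fail)
(e) allowed
(f) forbidden (parity, ΔS, ΔL fail)
(g) forbidden (parity, ΔL, ΔJ fail)
(h) allowed
Total allowed: 2 of 8.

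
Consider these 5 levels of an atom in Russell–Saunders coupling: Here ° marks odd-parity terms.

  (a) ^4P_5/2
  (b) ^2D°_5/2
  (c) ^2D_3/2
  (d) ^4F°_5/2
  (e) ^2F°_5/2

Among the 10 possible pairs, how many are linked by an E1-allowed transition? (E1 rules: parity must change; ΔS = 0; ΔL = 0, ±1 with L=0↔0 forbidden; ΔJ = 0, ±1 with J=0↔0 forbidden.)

2

(a)–(b): forbidden (ΔS).
(a)–(c): forbidden (parity, ΔS).
(a)–(d): forbidden (ΔL).
(a)–(e): forbidden (ΔS, ΔL).
(b)–(c): allowed.
(b)–(d): forbidden (parity, ΔS).
(b)–(e): forbidden (parity).
(c)–(d): forbidden (ΔS).
(c)–(e): allowed.
(d)–(e): forbidden (parity, ΔS).
Allowed pairs: 2 of 10.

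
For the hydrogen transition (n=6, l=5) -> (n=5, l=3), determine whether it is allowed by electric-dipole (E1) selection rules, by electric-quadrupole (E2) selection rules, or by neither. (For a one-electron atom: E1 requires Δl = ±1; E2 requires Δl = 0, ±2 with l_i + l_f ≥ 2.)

E2

Δl = 3 − 5 = -2; l_i + l_f = 8.
E1 (Δl = ±1): not satisfied.
E2 (Δl = 0,±2, l_i+l_f ≥ 2): satisfied.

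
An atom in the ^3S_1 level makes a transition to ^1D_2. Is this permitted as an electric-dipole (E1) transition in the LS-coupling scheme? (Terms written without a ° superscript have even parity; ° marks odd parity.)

Initial level: S=1, L=0, J=1, parity even. Final level: S=0, L=2, J=2, parity even.
ΔL = 0, ±1 (not L=0↔0): L: 0 → 2, ΔL = +2 — fails.
Parity must change: even → even — fails.
ΔS = 0: S: 1 → 0 — fails.
ΔJ = 0, ±1 (not J=0↔0): J: 1 → 2, ΔJ = +1 — ok.
Rule(s) violated: parity, ΔS, ΔL.

forbidden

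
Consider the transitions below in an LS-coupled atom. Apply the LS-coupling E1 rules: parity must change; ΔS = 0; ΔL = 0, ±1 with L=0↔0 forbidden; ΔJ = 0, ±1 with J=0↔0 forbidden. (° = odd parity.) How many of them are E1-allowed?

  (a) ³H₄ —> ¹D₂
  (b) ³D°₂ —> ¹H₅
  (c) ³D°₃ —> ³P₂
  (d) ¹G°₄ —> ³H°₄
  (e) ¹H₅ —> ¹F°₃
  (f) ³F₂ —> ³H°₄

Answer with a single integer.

1

(a) forbidden (parity, ΔS, ΔL, ΔJ fail)
(b) forbidden (ΔS, ΔL, ΔJ fail)
(c) allowed
(d) forbidden (parity, ΔS fail)
(e) forbidden (ΔL, ΔJ fail)
(f) forbidden (ΔL, ΔJ fail)
Total allowed: 1 of 6.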